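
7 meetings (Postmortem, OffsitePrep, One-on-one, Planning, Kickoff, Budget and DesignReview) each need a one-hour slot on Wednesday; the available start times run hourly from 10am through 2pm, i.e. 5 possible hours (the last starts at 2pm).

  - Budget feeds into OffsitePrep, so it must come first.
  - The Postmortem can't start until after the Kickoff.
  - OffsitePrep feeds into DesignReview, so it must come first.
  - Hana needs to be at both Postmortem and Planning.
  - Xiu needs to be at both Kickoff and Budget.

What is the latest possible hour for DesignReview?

2pm

Precedence pushes DesignReview to at least 12pm.
DesignReview at 2pm is achievable: Planning in 10am, Budget in 10am, Postmortem in 12pm, Kickoff in 11am, OffsitePrep in 11am, DesignReview in 2pm, One-on-one in 10am.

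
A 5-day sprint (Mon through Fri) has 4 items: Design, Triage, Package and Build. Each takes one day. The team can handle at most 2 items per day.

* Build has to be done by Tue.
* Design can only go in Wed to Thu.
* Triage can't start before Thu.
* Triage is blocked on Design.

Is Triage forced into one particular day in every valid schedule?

No

Triage can be Thu (e.g. Package in Mon, Design in Wed, Build in Mon, Triage in Thu) or Fri (e.g. Package in Mon, Build in Mon, Design in Wed, Triage in Fri).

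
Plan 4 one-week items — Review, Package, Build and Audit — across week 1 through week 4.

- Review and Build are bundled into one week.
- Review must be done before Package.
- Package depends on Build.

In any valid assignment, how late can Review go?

Downstream work caps Review at week 3.
Review at week 3 is achievable: Audit=week 1; Build=week 3; Review=week 3; Package=week 4.

week 3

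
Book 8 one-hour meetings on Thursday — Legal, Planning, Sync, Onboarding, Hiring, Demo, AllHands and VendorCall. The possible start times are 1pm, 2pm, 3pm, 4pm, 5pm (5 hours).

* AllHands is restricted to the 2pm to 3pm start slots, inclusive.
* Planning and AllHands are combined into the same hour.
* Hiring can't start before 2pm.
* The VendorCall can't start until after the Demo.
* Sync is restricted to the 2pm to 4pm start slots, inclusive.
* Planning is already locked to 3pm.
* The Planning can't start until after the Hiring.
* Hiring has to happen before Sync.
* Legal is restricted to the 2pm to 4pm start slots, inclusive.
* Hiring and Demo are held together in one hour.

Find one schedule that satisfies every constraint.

AllHands in 3pm; Legal in 2pm; Planning in 3pm; Sync in 3pm; Demo in 2pm; Onboarding in 1pm; Hiring in 2pm; VendorCall in 3pm

Checking: Hiring(2pm) before Sync(3pm); Hiring(2pm) before Planning(3pm); Demo(2pm) before VendorCall(3pm); Planning = AllHands = 3pm; Hiring = Demo = 2pm; Planning=3pm in [3pm,3pm]; Hiring=2pm in [2pm,5pm]; AllHands=3pm in [2pm,3pm]; Sync=3pm in [2pm,4pm]; Legal=2pm in [2pm,4pm].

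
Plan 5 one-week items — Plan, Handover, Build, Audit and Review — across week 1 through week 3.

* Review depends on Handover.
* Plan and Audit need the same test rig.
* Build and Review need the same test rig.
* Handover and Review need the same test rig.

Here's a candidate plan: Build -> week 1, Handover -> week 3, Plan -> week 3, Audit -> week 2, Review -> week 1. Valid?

Build and Review need the same test rig — violated.
Review depends on Handover — violated.
Handover and Review need the same test rig — holds.
Plan and Audit need the same test rig — holds.

Invalid. Review depends on Handover.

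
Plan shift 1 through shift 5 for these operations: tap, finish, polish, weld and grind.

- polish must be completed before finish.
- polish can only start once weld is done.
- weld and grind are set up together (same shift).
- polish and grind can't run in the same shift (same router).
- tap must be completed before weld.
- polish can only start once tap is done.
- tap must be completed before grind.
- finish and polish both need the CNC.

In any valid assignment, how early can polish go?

Precedence pushes polish to at least shift 3; downstream work caps polish at shift 4.
polish at shift 3 is achievable: finish=shift 4; tap=shift 1; grind=shift 2; polish=shift 3; weld=shift 2.

shift 3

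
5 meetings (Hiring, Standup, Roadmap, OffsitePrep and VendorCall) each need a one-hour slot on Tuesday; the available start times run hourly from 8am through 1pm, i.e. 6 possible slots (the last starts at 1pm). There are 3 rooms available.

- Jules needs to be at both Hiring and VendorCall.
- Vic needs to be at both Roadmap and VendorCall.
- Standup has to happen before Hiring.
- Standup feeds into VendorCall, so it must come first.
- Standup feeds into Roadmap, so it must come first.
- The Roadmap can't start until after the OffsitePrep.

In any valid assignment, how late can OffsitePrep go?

12pm

Downstream work caps OffsitePrep at 12pm.
OffsitePrep at 12pm is achievable: VendorCall in 10am, Hiring in 9am, Standup in 8am, OffsitePrep in 12pm, Roadmap in 1pm.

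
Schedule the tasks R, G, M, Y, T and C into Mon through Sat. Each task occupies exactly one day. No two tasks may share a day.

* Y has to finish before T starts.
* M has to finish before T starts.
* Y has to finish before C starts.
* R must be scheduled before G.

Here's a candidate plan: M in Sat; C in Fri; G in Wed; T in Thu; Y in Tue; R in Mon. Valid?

No two tasks may share a day — holds.
M has to finish before T starts — violated.
R must be scheduled before G — holds.
Y has to finish before T starts — holds.
Y has to finish before C starts — holds.

No. M has to finish before T starts is not satisfied.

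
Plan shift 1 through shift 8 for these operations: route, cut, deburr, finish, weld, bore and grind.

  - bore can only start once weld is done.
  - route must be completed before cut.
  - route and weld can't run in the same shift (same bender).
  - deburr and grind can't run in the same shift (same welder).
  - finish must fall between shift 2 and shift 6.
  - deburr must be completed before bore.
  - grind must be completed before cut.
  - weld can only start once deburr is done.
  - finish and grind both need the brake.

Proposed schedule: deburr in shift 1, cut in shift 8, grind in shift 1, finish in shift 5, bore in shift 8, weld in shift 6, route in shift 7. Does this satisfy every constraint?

Invalid. deburr and grind can't run in the same shift (same welder).

finish must fall between shift 2 and shift 6 — holds.
finish and grind both need the brake — holds.
route must be completed before cut — holds.
route and weld can't run in the same shift (same bender) — holds.
grind must be completed before cut — holds.
deburr must be completed before bore — holds.
deburr and grind can't run in the same shift (same welder) — violated.
bore can only start once weld is done — holds.
weld can only start once deburr is done — holds.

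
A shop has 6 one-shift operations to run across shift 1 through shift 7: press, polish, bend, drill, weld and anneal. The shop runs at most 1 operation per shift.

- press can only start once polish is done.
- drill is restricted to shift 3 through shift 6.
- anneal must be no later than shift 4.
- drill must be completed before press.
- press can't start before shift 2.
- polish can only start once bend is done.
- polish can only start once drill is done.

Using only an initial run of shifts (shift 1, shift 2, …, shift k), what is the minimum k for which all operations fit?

6 shifts

The precedence chain requires at least 3 distinct shifts.
With at most 1 per shift and 6 operations, at least 6 shifts are needed.
Propagating the time windows through the other constraints, press can't land before shift 5, so the schedule must run through at least shift 5.
6 works (last occupied shift: shift 6): for example drill -> shift 3; anneal -> shift 1; bend -> shift 2; press -> shift 5; weld -> shift 6; polish -> shift 4.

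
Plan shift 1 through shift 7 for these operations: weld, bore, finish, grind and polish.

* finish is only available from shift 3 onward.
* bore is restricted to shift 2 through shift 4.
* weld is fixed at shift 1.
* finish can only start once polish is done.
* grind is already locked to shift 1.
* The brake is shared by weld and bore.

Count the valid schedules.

60

Splitting on bore: it can be shift 2 (20), shift 3 (20), shift 4 (20). Listing each branch's schedules as (weld, finish, grind, polish) by shift number:
bore=shift 2: (1,3,1,1) (1,3,1,2) (1,4,1,1) (1,4,1,2) (1,4,1,3) (1,5,1,1) (1,5,1,2) (1,5,1,3) (1,5,1,4) (1,6,1,1) (1,6,1,2) (1,6,1,3) (1,6,1,4) (1,6,1,5) (1,7,1,1) (1,7,1,2) (1,7,1,3) (1,7,1,4) (1,7,1,5) (1,7,1,6) — 20.
bore=shift 3: (1,3,1,1) (1,3,1,2) (1,4,1,1) (1,4,1,2) (1,4,1,3) (1,5,1,1) (1,5,1,2) (1,5,1,3) (1,5,1,4) (1,6,1,1) (1,6,1,2) (1,6,1,3) (1,6,1,4) (1,6,1,5) (1,7,1,1) (1,7,1,2) (1,7,1,3) (1,7,1,4) (1,7,1,5) (1,7,1,6) — 20.
bore=shift 4: (1,3,1,1) (1,3,1,2) (1,4,1,1) (1,4,1,2) (1,4,1,3) (1,5,1,1) (1,5,1,2) (1,5,1,3) (1,5,1,4) (1,6,1,1) (1,6,1,2) (1,6,1,3) (1,6,1,4) (1,6,1,5) (1,7,1,1) (1,7,1,2) (1,7,1,3) (1,7,1,4) (1,7,1,5) (1,7,1,6) — 20.
Summing: 20 + 20 + 20 = 60.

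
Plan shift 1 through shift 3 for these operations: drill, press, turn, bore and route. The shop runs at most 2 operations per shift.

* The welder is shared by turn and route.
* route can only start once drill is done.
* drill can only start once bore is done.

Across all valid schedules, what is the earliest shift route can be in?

shift 3

Precedence pushes route to at least shift 3.
route at shift 3 is achievable: press in shift 1; route in shift 3; bore in shift 1; turn in shift 2; drill in shift 2.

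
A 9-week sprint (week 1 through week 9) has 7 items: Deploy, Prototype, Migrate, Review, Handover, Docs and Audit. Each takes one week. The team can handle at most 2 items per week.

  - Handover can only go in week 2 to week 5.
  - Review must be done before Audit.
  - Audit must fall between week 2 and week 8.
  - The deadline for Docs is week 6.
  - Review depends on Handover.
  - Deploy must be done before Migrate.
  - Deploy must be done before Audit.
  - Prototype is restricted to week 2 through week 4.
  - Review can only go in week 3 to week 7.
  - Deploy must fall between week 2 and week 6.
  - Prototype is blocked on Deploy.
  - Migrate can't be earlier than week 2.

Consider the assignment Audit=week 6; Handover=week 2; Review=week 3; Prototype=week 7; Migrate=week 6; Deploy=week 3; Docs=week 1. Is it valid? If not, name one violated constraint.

Audit must fall between week 2 and week 8 — holds.
Deploy must be done before Migrate — holds.
The deadline for Docs is week 6 — holds.
Handover can only go in week 2 to week 5 — holds.
Review depends on Handover — holds.
The team can handle at most 2 items per week — holds.
Review must be done before Audit — holds.
Review can only go in week 3 to week 7 — holds.
Deploy must be done before Audit — holds.
Deploy must fall between week 2 and week 6 — holds.
Prototype is restricted to week 2 through week 4 — violated.
Prototype is blocked on Deploy — holds.
Migrate can't be earlier than week 2 — holds.

No — it violates: Prototype is restricted to week 2 through week 4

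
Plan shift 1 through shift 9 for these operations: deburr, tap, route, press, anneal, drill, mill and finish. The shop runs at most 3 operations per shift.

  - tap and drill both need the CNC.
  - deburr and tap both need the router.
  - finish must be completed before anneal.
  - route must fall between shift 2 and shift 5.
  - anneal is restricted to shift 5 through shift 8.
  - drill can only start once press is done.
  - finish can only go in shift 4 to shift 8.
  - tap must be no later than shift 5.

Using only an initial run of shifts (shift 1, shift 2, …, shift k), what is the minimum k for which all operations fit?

The precedence chain requires at least 2 distinct shifts.
With at most 3 per shift and 8 operations, at least 3 shifts are needed.
anneal can't be placed before shift 5, so the schedule must run through at least shift 5.
5 works (last occupied shift: shift 5): for example anneal -> shift 5, deburr -> shift 1, mill -> shift 1, finish -> shift 4, tap -> shift 3, press -> shift 1, route -> shift 2, drill -> shift 2.

5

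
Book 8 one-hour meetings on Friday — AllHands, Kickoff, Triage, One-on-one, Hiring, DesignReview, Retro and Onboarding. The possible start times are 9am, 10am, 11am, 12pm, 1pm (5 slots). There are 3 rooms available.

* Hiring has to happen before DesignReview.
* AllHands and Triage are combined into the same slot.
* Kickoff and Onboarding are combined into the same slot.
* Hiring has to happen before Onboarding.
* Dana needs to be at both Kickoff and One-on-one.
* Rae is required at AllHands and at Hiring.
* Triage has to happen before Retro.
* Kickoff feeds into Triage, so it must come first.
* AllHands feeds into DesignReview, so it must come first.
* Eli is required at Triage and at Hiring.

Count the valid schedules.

28

Splitting on AllHands: it can be 11am (16), 12pm (12). Listing each branch's schedules as (Kickoff, Triage, One-on-one, Hiring, DesignReview, Retro, Onboarding):
AllHands=11am: (10am,11am,9am,9am,12pm,12pm,10am) (10am,11am,9am,9am,12pm,1pm,10am) (10am,11am,9am,9am,1pm,12pm,10am) (10am,11am,9am,9am,1pm,1pm,10am) (10am,11am,11am,9am,12pm,12pm,10am) (10am,11am,11am,9am,12pm,1pm,10am) (10am,11am,11am,9am,1pm,12pm,10am) (10am,11am,11am,9am,1pm,1pm,10am) (10am,11am,12pm,9am,12pm,12pm,10am) (10am,11am,12pm,9am,12pm,1pm,10am) (10am,11am,12pm,9am,1pm,12pm,10am) (10am,11am,12pm,9am,1pm,1pm,10am) (10am,11am,1pm,9am,12pm,12pm,10am) (10am,11am,1pm,9am,12pm,1pm,10am) (10am,11am,1pm,9am,1pm,12pm,10am) (10am,11am,1pm,9am,1pm,1pm,10am) — 16.
AllHands=12pm: (10am,12pm,9am,9am,1pm,1pm,10am) (10am,12pm,11am,9am,1pm,1pm,10am) (10am,12pm,12pm,9am,1pm,1pm,10am) (10am,12pm,1pm,9am,1pm,1pm,10am) (11am,12pm,9am,9am,1pm,1pm,11am) (11am,12pm,9am,10am,1pm,1pm,11am) (11am,12pm,10am,9am,1pm,1pm,11am) (11am,12pm,10am,10am,1pm,1pm,11am) (11am,12pm,12pm,9am,1pm,1pm,11am) (11am,12pm,12pm,10am,1pm,1pm,11am) (11am,12pm,1pm,9am,1pm,1pm,11am) (11am,12pm,1pm,10am,1pm,1pm,11am) — 12.
Summing: 16 + 12 = 28.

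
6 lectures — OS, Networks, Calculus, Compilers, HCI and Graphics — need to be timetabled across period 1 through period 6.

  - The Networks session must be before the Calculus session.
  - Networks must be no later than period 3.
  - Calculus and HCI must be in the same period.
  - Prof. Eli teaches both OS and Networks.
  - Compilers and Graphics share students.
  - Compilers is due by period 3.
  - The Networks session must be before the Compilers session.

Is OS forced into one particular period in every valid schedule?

No

OS can be period 1 (e.g. Graphics in period 1, Compilers in period 3, OS in period 1, HCI in period 3, Networks in period 2, Calculus in period 3) or period 2 (e.g. OS -> period 2; Graphics -> period 1; Networks -> period 1; HCI -> period 2; Calculus -> period 2; Compilers -> period 2).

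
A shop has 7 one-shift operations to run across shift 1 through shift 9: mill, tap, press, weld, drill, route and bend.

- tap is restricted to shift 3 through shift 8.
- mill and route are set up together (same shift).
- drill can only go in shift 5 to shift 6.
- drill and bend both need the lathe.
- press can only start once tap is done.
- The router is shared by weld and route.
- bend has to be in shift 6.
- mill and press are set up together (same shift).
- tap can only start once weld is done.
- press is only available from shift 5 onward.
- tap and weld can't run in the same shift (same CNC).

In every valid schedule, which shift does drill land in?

shift 5

drill's window is shift 5–shift 6.
bend is fixed at shift 6, and drill can't share a shift with bend.
So drill must be shift 5.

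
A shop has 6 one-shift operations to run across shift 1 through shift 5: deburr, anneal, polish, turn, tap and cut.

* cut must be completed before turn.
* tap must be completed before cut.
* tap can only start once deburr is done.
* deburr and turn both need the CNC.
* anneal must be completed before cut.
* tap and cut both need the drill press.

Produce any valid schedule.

cut in shift 3, tap in shift 2, polish in shift 1, deburr in shift 1, anneal in shift 1, turn in shift 4

Checking: anneal(shift 1) before cut(shift 3); deburr(shift 1) before tap(shift 2); cut(shift 3) before turn(shift 4); tap(shift 2) before cut(shift 3); tap(shift 2) != cut(shift 3); deburr(shift 1) != turn(shift 4).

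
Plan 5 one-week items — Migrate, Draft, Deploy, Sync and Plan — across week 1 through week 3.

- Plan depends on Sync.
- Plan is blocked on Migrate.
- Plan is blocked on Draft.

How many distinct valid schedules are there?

27

Splitting on Migrate: it can be week 1 (15), week 2 (12). Listing each branch's schedules as (Draft, Deploy, Sync, Plan) by week number:
Migrate=week 1: (1,1,1,2) (1,1,1,3) (1,1,2,3) (1,2,1,2) (1,2,1,3) (1,2,2,3) (1,3,1,2) (1,3,1,3) (1,3,2,3) (2,1,1,3) (2,1,2,3) (2,2,1,3) (2,2,2,3) (2,3,1,3) (2,3,2,3) — 15.
Migrate=week 2: (1,1,1,3) (1,1,2,3) (1,2,1,3) (1,2,2,3) (1,3,1,3) (1,3,2,3) (2,1,1,3) (2,1,2,3) (2,2,1,3) (2,2,2,3) (2,3,1,3) (2,3,2,3) — 12.
Summing: 15 + 12 = 27.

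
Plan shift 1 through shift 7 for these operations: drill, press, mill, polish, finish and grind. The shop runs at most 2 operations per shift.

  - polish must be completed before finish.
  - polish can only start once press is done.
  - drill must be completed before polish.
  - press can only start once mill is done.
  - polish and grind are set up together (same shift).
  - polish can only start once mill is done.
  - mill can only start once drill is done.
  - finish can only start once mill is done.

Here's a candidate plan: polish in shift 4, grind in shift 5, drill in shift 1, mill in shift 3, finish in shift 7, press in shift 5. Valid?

Invalid. polish can only start once press is done.

polish must be completed before finish — holds.
drill must be completed before polish — holds.
mill can only start once drill is done — holds.
The shop runs at most 2 operations per shift — holds.
polish and grind are set up together (same shift) — violated.
press can only start once mill is done — holds.
finish can only start once mill is done — holds.
polish can only start once mill is done — holds.
polish can only start once press is done — violated.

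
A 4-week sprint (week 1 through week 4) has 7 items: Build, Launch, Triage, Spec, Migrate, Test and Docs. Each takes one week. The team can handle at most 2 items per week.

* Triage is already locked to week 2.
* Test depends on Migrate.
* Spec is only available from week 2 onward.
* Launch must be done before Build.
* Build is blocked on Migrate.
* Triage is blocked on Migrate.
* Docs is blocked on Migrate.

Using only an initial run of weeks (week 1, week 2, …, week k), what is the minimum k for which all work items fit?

4

The precedence chain requires at least 2 distinct weeks.
With at most 2 per week and 7 work items, at least 4 weeks are needed.
4 works (last occupied week: week 4): for example Triage in week 2, Spec in week 2, Test in week 3, Docs in week 4, Migrate in week 1, Launch in week 1, Build in week 3.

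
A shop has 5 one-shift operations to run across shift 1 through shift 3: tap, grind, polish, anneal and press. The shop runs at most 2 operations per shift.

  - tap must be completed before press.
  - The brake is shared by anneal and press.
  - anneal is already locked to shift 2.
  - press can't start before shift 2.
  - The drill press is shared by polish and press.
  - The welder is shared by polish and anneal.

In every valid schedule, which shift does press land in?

press's window is shift 2–shift 3.
anneal is fixed at shift 2, and press can't share a shift with anneal.
So press must be shift 3.

shift 3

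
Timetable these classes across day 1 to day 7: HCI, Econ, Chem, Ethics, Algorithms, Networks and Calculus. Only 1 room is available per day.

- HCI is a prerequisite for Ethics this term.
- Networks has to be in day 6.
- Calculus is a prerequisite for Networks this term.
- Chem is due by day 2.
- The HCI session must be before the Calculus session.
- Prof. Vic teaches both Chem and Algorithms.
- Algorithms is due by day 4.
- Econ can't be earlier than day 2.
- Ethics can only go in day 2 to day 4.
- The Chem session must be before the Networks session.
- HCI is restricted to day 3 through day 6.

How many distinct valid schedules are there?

2

Enumerating: Chem -> day 1; Algorithms -> day 2; Econ -> day 7; Ethics -> day 4; Networks -> day 6; HCI -> day 3; Calculus -> day 5 | Calculus=day 5, Networks=day 6, Ethics=day 4, HCI=day 3, Econ=day 7, Algorithms=day 1, Chem=day 2.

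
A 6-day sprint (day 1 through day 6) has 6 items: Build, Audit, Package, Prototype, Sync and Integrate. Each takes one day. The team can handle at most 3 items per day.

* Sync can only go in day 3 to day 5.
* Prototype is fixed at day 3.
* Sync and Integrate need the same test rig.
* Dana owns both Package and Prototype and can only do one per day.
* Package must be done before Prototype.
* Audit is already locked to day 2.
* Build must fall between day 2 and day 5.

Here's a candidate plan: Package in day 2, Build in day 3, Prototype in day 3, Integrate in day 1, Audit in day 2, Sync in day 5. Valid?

Valid

The team can handle at most 3 items per day — holds.
Build must fall between day 2 and day 5 — holds.
Sync can only go in day 3 to day 5 — holds.
Audit is already locked to day 2 — holds.
Sync and Integrate need the same test rig — holds.
Package must be done before Prototype — holds.
Prototype is fixed at day 3 — holds.
Dana owns both Package and Prototype and can only do one per day — holds.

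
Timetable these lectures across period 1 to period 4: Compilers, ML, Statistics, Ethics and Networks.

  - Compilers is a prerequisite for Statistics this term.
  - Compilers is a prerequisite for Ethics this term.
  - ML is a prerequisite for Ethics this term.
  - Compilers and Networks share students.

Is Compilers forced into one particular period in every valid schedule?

Compilers can be period 1 (e.g. Statistics in period 2, Ethics in period 2, ML in period 1, Networks in period 2, Compilers in period 1) or period 2 (e.g. Ethics -> period 3, ML -> period 1, Statistics -> period 3, Networks -> period 1, Compilers -> period 2).

No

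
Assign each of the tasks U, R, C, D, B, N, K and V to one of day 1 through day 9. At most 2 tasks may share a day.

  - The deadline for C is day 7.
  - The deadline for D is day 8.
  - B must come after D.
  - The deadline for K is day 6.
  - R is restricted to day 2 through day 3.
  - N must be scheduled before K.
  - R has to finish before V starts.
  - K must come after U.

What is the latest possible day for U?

Downstream work caps U at day 5.
U at day 5 is achievable: B in day 2, N in day 3, V in day 3, D in day 1, K in day 6, R in day 2, C in day 1, U in day 5.

day 5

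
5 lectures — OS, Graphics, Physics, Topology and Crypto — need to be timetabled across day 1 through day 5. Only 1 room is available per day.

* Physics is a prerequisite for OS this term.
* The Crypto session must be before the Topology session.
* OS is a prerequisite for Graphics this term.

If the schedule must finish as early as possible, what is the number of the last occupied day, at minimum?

5

The precedence chain requires at least 3 distinct days.
With at most 1 per day and 5 lectures, at least 5 days are needed.
5 works (last occupied day: day 5): for example Crypto=day 4, Physics=day 1, OS=day 2, Topology=day 5, Graphics=day 3.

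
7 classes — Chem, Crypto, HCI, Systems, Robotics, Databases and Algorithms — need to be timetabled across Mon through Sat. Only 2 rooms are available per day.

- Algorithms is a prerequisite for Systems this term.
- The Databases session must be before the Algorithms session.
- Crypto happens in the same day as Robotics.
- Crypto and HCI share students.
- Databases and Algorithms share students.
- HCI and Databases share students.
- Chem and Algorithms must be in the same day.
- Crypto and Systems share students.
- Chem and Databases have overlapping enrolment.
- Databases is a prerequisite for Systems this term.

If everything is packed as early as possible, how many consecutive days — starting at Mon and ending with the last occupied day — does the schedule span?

4

The precedence chain requires at least 3 distinct days.
With at most 2 per day and 7 classes, at least 4 days are needed.
4 works (last occupied day: Thu): for example Systems in Wed, HCI in Wed, Databases in Mon, Chem in Tue, Robotics in Thu, Crypto in Thu, Algorithms in Tue.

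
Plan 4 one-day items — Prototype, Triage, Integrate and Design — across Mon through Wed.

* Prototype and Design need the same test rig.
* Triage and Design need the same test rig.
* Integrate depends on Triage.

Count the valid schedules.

Splitting on Prototype: it can be Mon (5), Tue (4), Wed (3). Listing each branch's schedules as (Triage, Integrate, Design):
Prototype=Mon: (Mon,Tue,Tue) (Mon,Tue,Wed) (Mon,Wed,Tue) (Mon,Wed,Wed) (Tue,Wed,Wed) — 5.
Prototype=Tue: (Mon,Tue,Wed) (Mon,Wed,Wed) (Tue,Wed,Mon) (Tue,Wed,Wed) — 4.
Prototype=Wed: (Mon,Tue,Tue) (Mon,Wed,Tue) (Tue,Wed,Mon) — 3.
Summing: 5 + 4 + 3 = 12.

12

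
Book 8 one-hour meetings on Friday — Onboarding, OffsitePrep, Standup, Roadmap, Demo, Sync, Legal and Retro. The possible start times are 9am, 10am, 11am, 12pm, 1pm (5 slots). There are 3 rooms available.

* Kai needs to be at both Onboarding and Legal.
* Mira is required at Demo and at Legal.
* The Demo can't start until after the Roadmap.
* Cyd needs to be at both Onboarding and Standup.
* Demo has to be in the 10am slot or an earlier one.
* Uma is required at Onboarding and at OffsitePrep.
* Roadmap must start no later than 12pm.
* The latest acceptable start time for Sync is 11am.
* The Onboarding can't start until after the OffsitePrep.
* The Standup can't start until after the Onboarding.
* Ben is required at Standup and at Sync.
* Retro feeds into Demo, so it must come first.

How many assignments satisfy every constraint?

59

Splitting on Onboarding: it can be 10am (15), 11am (24), 12pm (20). Listing each branch's schedules as (OffsitePrep, Standup, Roadmap, Demo, Sync, Legal, Retro):
Onboarding=10am: (9am,11am,9am,10am,10am,11am,9am) (9am,11am,9am,10am,10am,12pm,9am) (9am,11am,9am,10am,10am,1pm,9am) (9am,12pm,9am,10am,10am,11am,9am) (9am,12pm,9am,10am,10am,12pm,9am) (9am,12pm,9am,10am,10am,1pm,9am) (9am,12pm,9am,10am,11am,11am,9am) (9am,12pm,9am,10am,11am,12pm,9am) (9am,12pm,9am,10am,11am,1pm,9am) (9am,1pm,9am,10am,10am,11am,9am) (9am,1pm,9am,10am,10am,12pm,9am) (9am,1pm,9am,10am,10am,1pm,9am) (9am,1pm,9am,10am,11am,11am,9am) (9am,1pm,9am,10am,11am,12pm,9am) (9am,1pm,9am,10am,11am,1pm,9am) — 15.
Onboarding=11am: (9am,12pm,9am,10am,10am,12pm,9am) (9am,12pm,9am,10am,10am,1pm,9am) (9am,12pm,9am,10am,11am,12pm,9am) (9am,12pm,9am,10am,11am,1pm,9am) (9am,1pm,9am,10am,10am,12pm,9am) (9am,1pm,9am,10am,10am,1pm,9am) (9am,1pm,9am,10am,11am,12pm,9am) (9am,1pm,9am,10am,11am,1pm,9am) (10am,12pm,9am,10am,9am,12pm,9am) (10am,12pm,9am,10am,9am,1pm,9am) (10am,12pm,9am,10am,10am,9am,9am) (10am,12pm,9am,10am,10am,12pm,9am) (10am,12pm,9am,10am,10am,1pm,9am) (10am,12pm,9am,10am,11am,9am,9am) (10am,12pm,9am,10am,11am,12pm,9am) (10am,12pm,9am,10am,11am,1pm,9am) (10am,1pm,9am,10am,9am,12pm,9am) (10am,1pm,9am,10am,9am,1pm,9am) (10am,1pm,9am,10am,10am,9am,9am) (10am,1pm,9am,10am,10am,12pm,9am) (10am,1pm,9am,10am,10am,1pm,9am) (10am,1pm,9am,10am,11am,9am,9am) (10am,1pm,9am,10am,11am,12pm,9am) (10am,1pm,9am,10am,11am,1pm,9am) — 24.
Onboarding=12pm: (9am,1pm,9am,10am,10am,11am,9am) (9am,1pm,9am,10am,10am,1pm,9am) (9am,1pm,9am,10am,11am,11am,9am) (9am,1pm,9am,10am,11am,1pm,9am) (10am,1pm,9am,10am,9am,11am,9am) (10am,1pm,9am,10am,9am,1pm,9am) (10am,1pm,9am,10am,10am,9am,9am) (10am,1pm,9am,10am,10am,11am,9am) (10am,1pm,9am,10am,10am,1pm,9am) (10am,1pm,9am,10am,11am,9am,9am) (10am,1pm,9am,10am,11am,11am,9am) (10am,1pm,9am,10am,11am,1pm,9am) (11am,1pm,9am,10am,9am,11am,9am) (11am,1pm,9am,10am,9am,1pm,9am) (11am,1pm,9am,10am,10am,9am,9am) (11am,1pm,9am,10am,10am,11am,9am) (11am,1pm,9am,10am,10am,1pm,9am) (11am,1pm,9am,10am,11am,9am,9am) (11am,1pm,9am,10am,11am,11am,9am) (11am,1pm,9am,10am,11am,1pm,9am) — 20.
Summing: 15 + 24 + 20 = 59.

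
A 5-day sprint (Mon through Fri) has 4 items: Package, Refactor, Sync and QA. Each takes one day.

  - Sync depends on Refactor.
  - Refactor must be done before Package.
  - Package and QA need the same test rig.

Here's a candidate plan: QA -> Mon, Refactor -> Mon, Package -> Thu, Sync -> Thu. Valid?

Package and QA need the same test rig — holds.
Sync depends on Refactor — holds.
Refactor must be done before Package — holds.

Valid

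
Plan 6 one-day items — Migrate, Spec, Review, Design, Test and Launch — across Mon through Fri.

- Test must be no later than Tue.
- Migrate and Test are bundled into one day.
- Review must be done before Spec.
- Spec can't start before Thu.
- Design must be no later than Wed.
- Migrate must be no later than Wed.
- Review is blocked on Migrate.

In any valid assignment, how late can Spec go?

Spec is available from Thu.
Spec at Fri is achievable: Design -> Mon, Spec -> Fri, Launch -> Mon, Review -> Tue, Test -> Mon, Migrate -> Mon.

Fri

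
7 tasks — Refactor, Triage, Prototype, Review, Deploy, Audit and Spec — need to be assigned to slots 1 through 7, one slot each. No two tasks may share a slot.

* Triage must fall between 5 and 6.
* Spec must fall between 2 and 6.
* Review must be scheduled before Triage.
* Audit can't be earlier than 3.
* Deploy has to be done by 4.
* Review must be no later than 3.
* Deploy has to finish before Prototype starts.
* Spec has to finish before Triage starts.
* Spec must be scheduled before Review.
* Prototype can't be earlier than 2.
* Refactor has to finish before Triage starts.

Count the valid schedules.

Splitting on Refactor: it can be 1 (4), 4 (4), 5 (2). Listing each branch's schedules as (Triage, Prototype, Review, Deploy, Audit, Spec):
Refactor=1: (5,6,3,4,7,2) (5,7,3,4,6,2) (6,5,3,4,7,2) (6,7,3,4,5,2) — 4.
Refactor=4: (5,6,3,1,7,2) (5,7,3,1,6,2) (6,5,3,1,7,2) (6,7,3,1,5,2) — 4.
Refactor=5: (6,4,3,1,7,2) (6,7,3,1,4,2) — 2.
Summing: 4 + 4 + 2 = 10.

10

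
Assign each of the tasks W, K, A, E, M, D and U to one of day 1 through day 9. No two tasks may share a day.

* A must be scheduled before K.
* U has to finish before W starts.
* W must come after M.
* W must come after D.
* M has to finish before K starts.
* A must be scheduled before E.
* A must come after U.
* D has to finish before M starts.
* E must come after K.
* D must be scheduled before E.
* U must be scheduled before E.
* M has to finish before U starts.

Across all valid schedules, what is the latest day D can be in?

Downstream work caps D at day 4.
D at day 3 is achievable: D=day 3, M=day 4, K=day 7, W=day 9, U=day 5, A=day 6, E=day 8.
Nothing later works — the capacity limit rule out every day after day 3.

day 3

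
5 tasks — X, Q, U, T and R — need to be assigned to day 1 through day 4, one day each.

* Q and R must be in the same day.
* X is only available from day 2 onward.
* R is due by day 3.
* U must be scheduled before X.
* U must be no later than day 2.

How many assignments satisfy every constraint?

60

Splitting on X: it can be day 2 (12), day 3 (24), day 4 (24). Listing each branch's schedules as (Q, U, T, R) by day number:
X=day 2: (1,1,1,1) (1,1,2,1) (1,1,3,1) (1,1,4,1) (2,1,1,2) (2,1,2,2) (2,1,3,2) (2,1,4,2) (3,1,1,3) (3,1,2,3) (3,1,3,3) (3,1,4,3) — 12.
X=day 3: (1,1,1,1) (1,1,2,1) (1,1,3,1) (1,1,4,1) (1,2,1,1) (1,2,2,1) (1,2,3,1) (1,2,4,1) (2,1,1,2) (2,1,2,2) (2,1,3,2) (2,1,4,2) (2,2,1,2) (2,2,2,2) (2,2,3,2) (2,2,4,2) (3,1,1,3) (3,1,2,3) (3,1,3,3) (3,1,4,3) (3,2,1,3) (3,2,2,3) (3,2,3,3) (3,2,4,3) — 24.
X=day 4: (1,1,1,1) (1,1,2,1) (1,1,3,1) (1,1,4,1) (1,2,1,1) (1,2,2,1) (1,2,3,1) (1,2,4,1) (2,1,1,2) (2,1,2,2) (2,1,3,2) (2,1,4,2) (2,2,1,2) (2,2,2,2) (2,2,3,2) (2,2,4,2) (3,1,1,3) (3,1,2,3) (3,1,3,3) (3,1,4,3) (3,2,1,3) (3,2,2,3) (3,2,3,3) (3,2,4,3) — 24.
Summing: 12 + 24 + 24 = 60.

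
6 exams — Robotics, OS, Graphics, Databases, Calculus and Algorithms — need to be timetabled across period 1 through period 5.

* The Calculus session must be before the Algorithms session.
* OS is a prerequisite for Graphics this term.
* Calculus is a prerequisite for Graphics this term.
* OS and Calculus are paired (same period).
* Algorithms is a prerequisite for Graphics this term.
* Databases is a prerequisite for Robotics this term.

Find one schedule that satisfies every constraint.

Robotics in period 2; Calculus in period 1; OS in period 1; Algorithms in period 2; Graphics in period 3; Databases in period 1

Checking: Calculus(period 1) before Graphics(period 3); Algorithms(period 2) before Graphics(period 3); Calculus(period 1) before Algorithms(period 2); Databases(period 1) before Robotics(period 2); OS(period 1) before Graphics(period 3); OS = Calculus = period 1.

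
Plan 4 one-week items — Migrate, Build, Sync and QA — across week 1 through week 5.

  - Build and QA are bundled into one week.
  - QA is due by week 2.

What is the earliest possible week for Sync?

Sync at week 1 is achievable: Build -> week 1, QA -> week 1, Sync -> week 1, Migrate -> week 1.

week 1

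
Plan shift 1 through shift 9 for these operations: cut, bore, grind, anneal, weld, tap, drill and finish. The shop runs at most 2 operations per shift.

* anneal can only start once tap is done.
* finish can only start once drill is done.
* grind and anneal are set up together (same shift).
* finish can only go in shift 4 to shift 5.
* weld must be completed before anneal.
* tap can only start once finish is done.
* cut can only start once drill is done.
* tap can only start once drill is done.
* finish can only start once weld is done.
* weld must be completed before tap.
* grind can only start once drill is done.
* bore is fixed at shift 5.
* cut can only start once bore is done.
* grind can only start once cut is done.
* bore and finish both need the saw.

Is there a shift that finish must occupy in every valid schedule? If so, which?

shift 4

finish's window is shift 4–shift 5.
bore is fixed at shift 5, and finish can't share a shift with bore.
So finish must be shift 4.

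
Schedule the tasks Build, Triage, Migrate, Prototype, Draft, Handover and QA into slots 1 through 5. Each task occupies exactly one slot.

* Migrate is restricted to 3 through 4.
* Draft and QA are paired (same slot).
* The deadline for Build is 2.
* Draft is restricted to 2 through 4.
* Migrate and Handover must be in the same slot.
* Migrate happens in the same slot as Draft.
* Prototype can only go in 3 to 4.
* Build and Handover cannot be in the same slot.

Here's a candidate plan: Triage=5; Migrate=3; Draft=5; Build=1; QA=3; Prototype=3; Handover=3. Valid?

Build and Handover cannot be in the same slot — holds.
Draft and QA are paired (same slot) — violated.
The deadline for Build is 2 — holds.
Draft is restricted to 2 through 4 — violated.
Prototype can only go in 3 to 4 — holds.
Migrate is restricted to 3 through 4 — holds.
Migrate and Handover must be in the same slot — holds.
Migrate happens in the same slot as Draft — violated.

No — it violates: Migrate happens in the same slot as Draft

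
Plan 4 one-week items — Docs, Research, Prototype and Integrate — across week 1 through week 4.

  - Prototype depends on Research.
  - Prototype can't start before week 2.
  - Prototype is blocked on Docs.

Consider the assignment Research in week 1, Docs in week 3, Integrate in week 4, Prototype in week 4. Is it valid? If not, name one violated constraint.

Yes, all constraints hold

Prototype can't start before week 2 — holds.
Prototype depends on Research — holds.
Prototype is blocked on Docs — holds.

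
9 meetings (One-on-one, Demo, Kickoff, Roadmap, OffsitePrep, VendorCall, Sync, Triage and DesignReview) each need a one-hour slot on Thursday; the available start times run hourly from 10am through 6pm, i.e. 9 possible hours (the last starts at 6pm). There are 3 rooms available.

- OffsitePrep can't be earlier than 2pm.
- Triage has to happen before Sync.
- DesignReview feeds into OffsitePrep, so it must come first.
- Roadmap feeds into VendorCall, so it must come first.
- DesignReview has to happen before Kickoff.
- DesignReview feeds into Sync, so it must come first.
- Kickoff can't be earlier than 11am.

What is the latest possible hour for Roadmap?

Downstream work caps Roadmap at 5pm.
Roadmap at 5pm is achievable: Kickoff=11am; Sync=11am; One-on-one=10am; Demo=11am; VendorCall=6pm; DesignReview=10am; Roadmap=5pm; OffsitePrep=2pm; Triage=10am.

5pm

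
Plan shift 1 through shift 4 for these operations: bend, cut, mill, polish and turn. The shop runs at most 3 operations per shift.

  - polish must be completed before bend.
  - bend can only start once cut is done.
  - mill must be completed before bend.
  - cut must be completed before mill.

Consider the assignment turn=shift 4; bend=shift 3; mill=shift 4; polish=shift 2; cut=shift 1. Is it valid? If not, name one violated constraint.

No. mill must be completed before bend is not satisfied.

bend can only start once cut is done — holds.
The shop runs at most 3 operations per shift — holds.
polish must be completed before bend — holds.
mill must be completed before bend — violated.
cut must be completed before mill — holds.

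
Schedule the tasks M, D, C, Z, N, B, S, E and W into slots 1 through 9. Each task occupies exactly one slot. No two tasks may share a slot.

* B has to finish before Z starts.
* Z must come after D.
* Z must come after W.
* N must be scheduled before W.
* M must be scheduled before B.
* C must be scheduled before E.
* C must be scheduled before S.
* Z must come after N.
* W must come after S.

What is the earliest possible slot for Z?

8

Precedence pushes Z to at least 4.
Z at 8 is achievable: E in 9, B in 6, M in 5, S in 3, D in 7, C in 1, N in 2, Z in 8, W in 4.
Nothing earlier works — the capacity limit rule out every slot before 8.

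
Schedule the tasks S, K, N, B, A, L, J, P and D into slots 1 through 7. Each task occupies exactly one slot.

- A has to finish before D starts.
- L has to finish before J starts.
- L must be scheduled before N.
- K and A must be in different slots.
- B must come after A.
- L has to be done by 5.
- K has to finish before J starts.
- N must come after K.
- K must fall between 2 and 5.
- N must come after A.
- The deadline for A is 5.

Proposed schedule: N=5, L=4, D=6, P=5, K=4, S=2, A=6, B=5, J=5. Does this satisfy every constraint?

K has to finish before J starts — holds.
L has to be done by 5 — holds.
K must fall between 2 and 5 — holds.
B must come after A — violated.
N must come after A — violated.
N must come after K — holds.
L has to finish before J starts — holds.
The deadline for A is 5 — violated.
K and A must be in different slots — holds.
A has to finish before D starts — violated.
L must be scheduled before N — holds.

Invalid. The deadline for A is 5.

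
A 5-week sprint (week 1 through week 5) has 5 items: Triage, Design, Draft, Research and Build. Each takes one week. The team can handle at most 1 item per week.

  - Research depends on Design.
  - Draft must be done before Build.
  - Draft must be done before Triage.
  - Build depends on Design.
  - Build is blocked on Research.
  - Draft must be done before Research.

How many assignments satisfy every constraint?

Splitting on Triage: it can be week 2 (1), week 3 (2), week 4 (2), week 5 (2). Listing each branch's schedules as (Design, Draft, Research, Build) by week number:
Triage=week 2: (3,1,4,5) — 1.
Triage=week 3: (1,2,4,5) (2,1,4,5) — 2.
Triage=week 4: (1,2,3,5) (2,1,3,5) — 2.
Triage=week 5: (1,2,3,4) (2,1,3,4) — 2.
Summing: 1 + 2 + 2 + 2 = 7.

7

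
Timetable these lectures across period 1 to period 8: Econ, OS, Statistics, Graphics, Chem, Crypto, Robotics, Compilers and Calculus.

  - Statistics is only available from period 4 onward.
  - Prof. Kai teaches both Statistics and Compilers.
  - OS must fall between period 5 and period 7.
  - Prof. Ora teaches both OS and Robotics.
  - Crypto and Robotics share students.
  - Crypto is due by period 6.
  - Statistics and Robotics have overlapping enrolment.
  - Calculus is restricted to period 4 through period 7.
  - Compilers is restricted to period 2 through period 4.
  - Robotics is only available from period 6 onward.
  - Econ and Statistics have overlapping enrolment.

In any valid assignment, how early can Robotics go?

Robotics is available from period 6.
Robotics at period 6 is achievable: OS=period 5, Compilers=period 2, Graphics=period 1, Chem=period 1, Calculus=period 4, Crypto=period 1, Robotics=period 6, Statistics=period 4, Econ=period 1.

period 6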